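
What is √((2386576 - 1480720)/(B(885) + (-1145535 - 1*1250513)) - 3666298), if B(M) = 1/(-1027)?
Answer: I*√50340918217815953216906/117178157 ≈ 1914.8*I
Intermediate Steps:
B(M) = -1/1027
√((2386576 - 1480720)/(B(885) + (-1145535 - 1*1250513)) - 3666298) = √((2386576 - 1480720)/(-1/1027 + (-1145535 - 1*1250513)) - 3666298) = √(905856/(-1/1027 + (-1145535 - 1250513)) - 3666298) = √(905856/(-1/1027 - 2396048) - 3666298) = √(905856/(-2460741297/1027) - 3666298) = √(905856*(-1027/2460741297) - 3666298) = √(-44300672/117178157 - 3666298) = √(-429610086953458/117178157) = I*√50340918217815953216906/117178157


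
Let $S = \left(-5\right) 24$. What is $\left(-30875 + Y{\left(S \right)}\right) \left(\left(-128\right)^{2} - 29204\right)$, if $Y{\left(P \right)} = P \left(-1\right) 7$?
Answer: $385048700$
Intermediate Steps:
$S = -120$
$Y{\left(P \right)} = - 7 P$ ($Y{\left(P \right)} = - P 7 = - 7 P$)
$\left(-30875 + Y{\left(S \right)}\right) \left(\left(-128\right)^{2} - 29204\right) = \left(-30875 - -840\right) \left(\left(-128\right)^{2} - 29204\right) = \left(-30875 + 840\right) \left(16384 - 29204\right) = \left(-30035\right) \left(-12820\right) = 385048700$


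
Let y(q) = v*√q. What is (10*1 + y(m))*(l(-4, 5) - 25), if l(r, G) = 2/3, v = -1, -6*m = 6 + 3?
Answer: -730/3 + 73*I*√6/6 ≈ -243.33 + 29.802*I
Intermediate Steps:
m = -3/2 (m = -(6 + 3)/6 = -⅙*9 = -3/2 ≈ -1.5000)
l(r, G) = ⅔ (l(r, G) = 2*(⅓) = ⅔)
y(q) = -√q
(10*1 + y(m))*(l(-4, 5) - 25) = (10*1 - √(-3/2))*(⅔ - 25) = (10 - I*√6/2)*(-73/3) = -730/3 + 73*I*√6/6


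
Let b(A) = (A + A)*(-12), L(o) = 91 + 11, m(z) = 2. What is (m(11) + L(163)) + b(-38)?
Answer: 1016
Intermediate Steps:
L(o) = 102
b(A) = -24*A (b(A) = (2*A)*(-12) = -24*A)
(m(11) + L(163)) + b(-38) = (2 + 102) - 24*(-38) = 104 + 912 = 1016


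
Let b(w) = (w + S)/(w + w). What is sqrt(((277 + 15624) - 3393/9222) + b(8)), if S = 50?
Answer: sqrt(714800930)/212 ≈ 126.11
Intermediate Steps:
b(w) = (50 + w)/(2*w) (b(w) = (w + 50)/(w + w) = (50 + w)/((2*w)) = (50 + w)*(1/(2*w)) = (50 + w)/(2*w))
sqrt(((277 + 15624) - 3393/9222) + b(8)) = sqrt(((277 + 15624) - 3393/9222) + (1/2)*(50 + 8)/8) = sqrt((15901 - 3393*1/9222) + (1/2)*(1/8)*58) = sqrt((15901 - 39/106) + 29/8) = sqrt(1685467/106 + 29/8) = sqrt(6743405/424) = sqrt(714800930)/212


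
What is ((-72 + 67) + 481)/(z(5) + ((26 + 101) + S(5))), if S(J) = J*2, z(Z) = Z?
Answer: 238/71 ≈ 3.3521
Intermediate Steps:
S(J) = 2*J
((-72 + 67) + 481)/(z(5) + ((26 + 101) + S(5))) = ((-72 + 67) + 481)/(5 + ((26 + 101) + 2*5)) = (-5 + 481)/(5 + (127 + 10)) = 476/(5 + 137) = 476/142 = 476*(1/142) = 238/71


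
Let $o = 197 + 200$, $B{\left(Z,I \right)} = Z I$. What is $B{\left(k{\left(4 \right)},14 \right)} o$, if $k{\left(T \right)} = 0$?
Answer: $0$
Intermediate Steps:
$B{\left(Z,I \right)} = I Z$
$o = 397$
$B{\left(k{\left(4 \right)},14 \right)} o = 14 \cdot 0 \cdot 397 = 0 \cdot 397 = 0$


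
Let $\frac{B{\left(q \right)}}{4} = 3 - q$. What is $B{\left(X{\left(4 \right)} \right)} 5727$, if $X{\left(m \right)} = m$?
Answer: $-22908$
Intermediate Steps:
$B{\left(q \right)} = 12 - 4 q$ ($B{\left(q \right)} = 4 \left(3 - q\right) = 12 - 4 q$)
$B{\left(X{\left(4 \right)} \right)} 5727 = \left(12 - 16\right) 5727 = \left(-4\right) 5727 = -22908$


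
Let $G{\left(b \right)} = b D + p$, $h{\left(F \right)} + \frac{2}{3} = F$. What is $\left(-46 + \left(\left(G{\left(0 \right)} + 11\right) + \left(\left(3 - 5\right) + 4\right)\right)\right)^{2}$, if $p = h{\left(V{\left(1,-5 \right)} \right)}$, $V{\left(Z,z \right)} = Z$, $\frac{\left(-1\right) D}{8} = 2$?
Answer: $\frac{9604}{9} \approx 1067.1$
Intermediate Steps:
$D = -16$ ($D = \left(-8\right) 2 = -16$)
$h{\left(F \right)} = - \frac{2}{3} + F$
$p = \frac{1}{3}$ ($p = - \frac{2}{3} + 1 = \frac{1}{3} \approx 0.33333$)
$G{\left(b \right)} = \frac{1}{3} - 16 b$ ($G{\left(b \right)} = b \left(-16\right) + \frac{1}{3} = - 16 b + \frac{1}{3} = \frac{1}{3} - 16 b$)
$\left(-46 + \left(\left(G{\left(0 \right)} + 11\right) + \left(\left(3 - 5\right) + 4\right)\right)\right)^{2} = \left(-46 + \left(\left(\left(\frac{1}{3} - 0\right) + 11\right) + \left(\left(3 - 5\right) + 4\right)\right)\right)^{2} = \left(-46 + \left(\left(\left(\frac{1}{3} + 0\right) + 11\right) + \left(-2 + 4\right)\right)\right)^{2} = \left(-46 + \left(\left(\frac{1}{3} + 11\right) + 2\right)\right)^{2} = \left(-46 + \left(\frac{34}{3} + 2\right)\right)^{2} = \left(-46 + \frac{40}{3}\right)^{2} = \left(- \frac{98}{3}\right)^{2} = \frac{9604}{9}$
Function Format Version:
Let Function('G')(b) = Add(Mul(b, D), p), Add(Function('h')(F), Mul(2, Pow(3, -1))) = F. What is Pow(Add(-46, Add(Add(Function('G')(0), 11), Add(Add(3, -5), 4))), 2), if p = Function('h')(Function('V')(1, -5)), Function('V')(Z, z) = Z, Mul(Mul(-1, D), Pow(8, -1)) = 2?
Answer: Rational(9604, 9) ≈ 1067.1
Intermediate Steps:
D = -16 (D = Mul(-8, 2) = -16)
Function('h')(F) = Add(Rational(-2, 3), F)
p = Rational(1, 3) (p = Add(Rational(-2, 3), 1) = Rational(1, 3) ≈ 0.33333)
Function('G')(b) = Add(Rational(1, 3), Mul(-16, b)) (Function('G')(b) = Add(Mul(b, -16), Rational(1, 3)) = Add(Mul(-16, b), Rational(1, 3)) = Add(Rational(1, 3), Mul(-16, b)))
Pow(Add(-46, Add(Add(Function('G')(0), 11), Add(Add(3, -5), 4))), 2) = Pow(Add(-46, Add(Add(Add(Rational(1, 3), Mul(-16, 0)), 11), Add(Add(3, -5), 4))), 2) = Pow(Add(-46, Add(Add(Add(Rational(1, 3), 0), 11), Add(-2, 4))), 2) = Pow(Add(-46, Add(Add(Rational(1, 3), 11), 2)), 2) = Pow(Add(-46, Add(Rational(34, 3), 2)), 2) = Pow(Add(-46, Rational(40, 3)), 2) = Pow(Rational(-98, 3), 2) = Rational(9604, 9)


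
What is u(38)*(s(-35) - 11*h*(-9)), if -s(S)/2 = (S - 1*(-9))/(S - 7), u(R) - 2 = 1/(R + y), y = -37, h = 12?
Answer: 24922/7 ≈ 3560.3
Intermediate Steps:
u(R) = 2 + 1/(-37 + R) (u(R) = 2 + 1/(R - 37) = 2 + 1/(-37 + R))
s(S) = -2*(9 + S)/(-7 + S) (s(S) = -2*(S - 1*(-9))/(S - 7) = -2*(S + 9)/(-7 + S) = -2*(9 + S)/(-7 + S))
u(38)*(s(-35) - 11*h*(-9)) = ((-73 + 2*38)/(-37 + 38))*(2*(-9 - 1*(-35))/(-7 - 35) - 11*12*(-9)) = ((-73 + 76)/1)*(2*(-9 + 35)/(-42) - 132*(-9)) = (1*3)*(2*(-1/42)*26 + 1188) = 3*(-26/21 + 1188) = 3*(24922/21) = 24922/7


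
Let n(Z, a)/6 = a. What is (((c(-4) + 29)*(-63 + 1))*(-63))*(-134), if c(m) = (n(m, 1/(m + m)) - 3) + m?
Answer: -11122335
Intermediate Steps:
n(Z, a) = 6*a
c(m) = -3 + m + 3/m (c(m) = (6/(m + m) - 3) + m = (6/((2*m)) - 3) + m = (6*(1/(2*m)) - 3) + m = (3/m - 3) + m = (-3 + 3/m) + m = -3 + m + 3/m)
(((c(-4) + 29)*(-63 + 1))*(-63))*(-134) = ((((-3 - 4 + 3/(-4)) + 29)*(-63 + 1))*(-63))*(-134) = ((((-3 - 4 + 3*(-¼)) + 29)*(-62))*(-63))*(-134) = ((((-3 - 4 - ¾) + 29)*(-62))*(-63))*(-134) = (((-31/4 + 29)*(-62))*(-63))*(-134) = (((85/4)*(-62))*(-63))*(-134) = -2635/2*(-63)*(-134) = (166005/2)*(-134) = -11122335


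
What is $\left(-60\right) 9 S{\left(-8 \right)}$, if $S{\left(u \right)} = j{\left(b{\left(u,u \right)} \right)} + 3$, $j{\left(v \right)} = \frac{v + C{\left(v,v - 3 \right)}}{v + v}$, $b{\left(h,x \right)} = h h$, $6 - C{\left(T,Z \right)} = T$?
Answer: $- \frac{26325}{16} \approx -1645.3$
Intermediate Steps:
$C{\left(T,Z \right)} = 6 - T$
$b{\left(h,x \right)} = h^{2}$
$j{\left(v \right)} = \frac{3}{v}$ ($j{\left(v \right)} = \frac{v - \left(-6 + v\right)}{v + v} = \frac{6}{2 v} = 6 \frac{1}{2 v} = \frac{3}{v}$)
$S{\left(u \right)} = 3 + \frac{3}{u^{2}}$ ($S{\left(u \right)} = \frac{3}{u^{2}} + 3 = 3 + \frac{3}{u^{2}}$)
$\left(-60\right) 9 S{\left(-8 \right)} = \left(-60\right) 9 \left(3 + \frac{3}{64}\right) = - 540 \left(3 + 3 \cdot \frac{1}{64}\right) = - 540 \left(3 + \frac{3}{64}\right) = \left(-540\right) \frac{195}{64} = - \frac{26325}{16}$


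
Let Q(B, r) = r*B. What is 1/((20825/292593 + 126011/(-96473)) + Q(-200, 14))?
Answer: -4032474927/11295909922214 ≈ -0.00035699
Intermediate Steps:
Q(B, r) = B*r
1/((20825/292593 + 126011/(-96473)) + Q(-200, 14)) = 1/((20825/292593 + 126011/(-96473)) - 200*14) = 1/((20825*(1/292593) + 126011*(-1/96473)) - 2800) = 1/((2975/41799 - 126011/96473) - 2800) = 1/(-4980126614/4032474927 - 2800) = 1/(-11295909922214/4032474927) = -4032474927/11295909922214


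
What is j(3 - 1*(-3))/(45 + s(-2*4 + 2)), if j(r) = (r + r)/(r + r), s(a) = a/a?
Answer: 1/46 ≈ 0.021739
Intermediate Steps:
s(a) = 1
j(r) = 1 (j(r) = (2*r)/((2*r)) = (2*r)*(1/(2*r)) = 1)
j(3 - 1*(-3))/(45 + s(-2*4 + 2)) = 1/(45 + 1) = 1/46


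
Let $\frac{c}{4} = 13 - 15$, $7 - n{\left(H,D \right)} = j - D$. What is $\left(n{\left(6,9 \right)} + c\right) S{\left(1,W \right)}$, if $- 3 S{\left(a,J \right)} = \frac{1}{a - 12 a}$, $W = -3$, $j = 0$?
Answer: $\frac{8}{33} \approx 0.24242$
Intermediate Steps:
$n{\left(H,D \right)} = 7 + D$ ($n{\left(H,D \right)} = 7 - \left(0 - D\right) = 7 - - D = 7 + D$)
$c = -8$ ($c = 4 \left(13 - 15\right) = 4 \left(-2\right) = -8$)
$S{\left(a,J \right)} = \frac{1}{33 a}$ ($S{\left(a,J \right)} = - \frac{1}{3 \left(a - 12 a\right)} = - \frac{1}{3 \left(- 11 a\right)} = - \frac{\left(- \frac{1}{11}\right) \frac{1}{a}}{3} = \frac{1}{33 a}$)
$\left(n{\left(6,9 \right)} + c\right) S{\left(1,W \right)} = \left(\left(7 + 9\right) - 8\right) \frac{1}{33 \cdot 1} = \left(16 - 8\right) \frac{1}{33} \cdot 1 = 8 \cdot \frac{1}{33} = \frac{8}{33}$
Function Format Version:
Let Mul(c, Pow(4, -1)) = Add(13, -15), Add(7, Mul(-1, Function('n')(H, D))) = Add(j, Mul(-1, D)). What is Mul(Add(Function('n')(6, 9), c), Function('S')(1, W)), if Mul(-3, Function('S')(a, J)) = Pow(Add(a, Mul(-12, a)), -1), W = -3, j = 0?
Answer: Rational(8, 33) ≈ 0.24242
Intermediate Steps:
Function('n')(H, D) = Add(7, D) (Function('n')(H, D) = Add(7, Mul(-1, Add(0, Mul(-1, D)))) = Add(7, Mul(-1, Mul(-1, D))) = Add(7, D))
c = -8 (c = Mul(4, Add(13, -15)) = Mul(4, -2) = -8)
Function('S')(a, J) = Mul(Rational(1, 33), Pow(a, -1)) (Function('S')(a, J) = Mul(Rational(-1, 3), Pow(Add(a, Mul(-12, a)), -1)) = Mul(Rational(-1, 3), Pow(Mul(-11, a), -1)) = Mul(Rational(-1, 3), Mul(Rational(-1, 11), Pow(a, -1))) = Mul(Rational(1, 33), Pow(a, -1)))
Mul(Add(Function('n')(6, 9), c), Function('S')(1, W)) = Mul(Add(Add(7, 9), -8), Mul(Rational(1, 33), Pow(1, -1))) = Mul(Add(16, -8), Mul(Rational(1, 33), 1)) = Mul(8, Rational(1, 33)) = Rational(8, 33)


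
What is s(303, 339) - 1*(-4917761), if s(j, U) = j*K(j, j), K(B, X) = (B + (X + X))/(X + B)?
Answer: 9836431/2 ≈ 4.9182e+6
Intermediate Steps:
K(B, X) = (B + 2*X)/(B + X)
s(j, U) = 3*j/2 (s(j, U) = j*((j + 2*j)/(j + j)) = j*((3*j)/((2*j))) = j*((1/(2*j))*(3*j)) = j*(3/2) = 3*j/2)
s(303, 339) - 1*(-4917761) = (3/2)*303 - 1*(-4917761) = 909/2 + 4917761 = 9836431/2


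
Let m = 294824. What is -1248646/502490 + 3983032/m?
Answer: 102081433836/9259131985 ≈ 11.025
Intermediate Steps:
-1248646/502490 + 3983032/m = -1248646/502490 + 3983032/294824 = -1248646*1/502490 + 3983032*(1/294824) = -624323/251245 + 497879/36853 = 102081433836/9259131985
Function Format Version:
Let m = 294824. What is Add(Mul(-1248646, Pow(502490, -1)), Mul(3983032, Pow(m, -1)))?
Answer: Rational(102081433836, 9259131985) ≈ 11.025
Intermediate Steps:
Add(Mul(-1248646, Pow(502490, -1)), Mul(3983032, Pow(m, -1))) = Add(Mul(-1248646, Pow(502490, -1)), Mul(3983032, Pow(294824, -1))) = Add(Mul(-1248646, Rational(1, 502490)), Mul(3983032, Rational(1, 294824))) = Add(Rational(-624323, 251245), Rational(497879, 36853)) = Rational(102081433836, 9259131985)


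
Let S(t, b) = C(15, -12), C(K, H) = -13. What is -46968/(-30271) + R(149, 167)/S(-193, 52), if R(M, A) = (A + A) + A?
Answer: -14555187/393523 ≈ -36.987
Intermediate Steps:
S(t, b) = -13
R(M, A) = 3*A (R(M, A) = 2*A + A = 3*A)
-46968/(-30271) + R(149, 167)/S(-193, 52) = -46968/(-30271) + (3*167)/(-13) = -46968*(-1/30271) + 501*(-1/13) = 46968/30271 - 501/13 = -14555187/393523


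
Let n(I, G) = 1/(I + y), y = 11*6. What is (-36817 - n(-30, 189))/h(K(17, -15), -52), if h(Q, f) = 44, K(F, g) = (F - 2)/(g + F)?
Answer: -1325413/1584 ≈ -836.75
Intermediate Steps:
y = 66
K(F, g) = (-2 + F)/(F + g)
n(I, G) = 1/(66 + I) (n(I, G) = 1/(I + 66) = 1/(66 + I))
(-36817 - n(-30, 189))/h(K(17, -15), -52) = (-36817 - 1/(66 - 30))/44 = (-36817 - 1/36)*(1/44) = -1325413/36*1/44 = -1325413/1584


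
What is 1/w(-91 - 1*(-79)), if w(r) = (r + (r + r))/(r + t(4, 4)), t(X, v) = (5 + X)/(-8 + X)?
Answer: 19/48 ≈ 0.39583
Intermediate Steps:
t(X, v) = (5 + X)/(-8 + X)
w(r) = 3*r/(-9/4 + r) (w(r) = (r + (r + r))/(r + (5 + 4)/(-8 + 4)) = (r + 2*r)/(r + 9/(-4)) = (3*r)/(r - ¼*9) = (3*r)/(r - 9/4) = (3*r)/(-9/4 + r) = 3*r/(-9/4 + r))
1/w(-91 - 1*(-79)) = 1/(12*(-91 - 1*(-79))/(-9 + 4*(-91 - 1*(-79)))) = 1/(12*(-91 + 79)/(-9 + 4*(-91 + 79))) = 1/(12*(-12)/(-9 + 4*(-12))) = 1/(12*(-12)/(-9 - 48)) = 1/(12*(-12)/(-57)) = 1/(12*(-12)*(-1/57)) = 1/(48/19) = 19/48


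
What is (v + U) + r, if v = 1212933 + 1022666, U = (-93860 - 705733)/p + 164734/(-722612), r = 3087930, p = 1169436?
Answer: 374886612967908599/70420707236 ≈ 5.3235e+6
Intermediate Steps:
U = -64203447245/70420707236 (U = (-93860 - 705733)/1169436 + 164734/(-722612) = -799593*1/1169436 + 164734*(-1/722612) = -266531/389812 - 82367/361306 = -64203447245/70420707236 ≈ -0.91171)
v = 2235599
(v + U) + r = (2235599 - 64203447245/70420707236) + 3087930 = 157432398472647119/70420707236 + 3087930 = 374886612967908599/70420707236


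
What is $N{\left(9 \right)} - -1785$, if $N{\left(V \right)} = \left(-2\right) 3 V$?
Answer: $1731$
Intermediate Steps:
$N{\left(V \right)} = - 6 V$
$N{\left(9 \right)} - -1785 = \left(-6\right) 9 - -1785 = -54 + 1785 = 1731$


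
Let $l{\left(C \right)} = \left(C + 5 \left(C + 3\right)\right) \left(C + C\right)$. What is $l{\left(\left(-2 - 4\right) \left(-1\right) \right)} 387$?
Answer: $236844$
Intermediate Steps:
$l{\left(C \right)} = 2 C \left(15 + 6 C\right)$ ($l{\left(C \right)} = \left(C + 5 \left(3 + C\right)\right) 2 C = \left(C + \left(15 + 5 C\right)\right) 2 C = \left(15 + 6 C\right) 2 C = 2 C \left(15 + 6 C\right)$)
$l{\left(\left(-2 - 4\right) \left(-1\right) \right)} 387 = 6 \left(-2 - 4\right) \left(-1\right) \left(5 + 2 \left(-2 - 4\right) \left(-1\right)\right) 387 = 6 \left(\left(-6\right) \left(-1\right)\right) \left(5 + 2 \left(\left(-6\right) \left(-1\right)\right)\right) 387 = 6 \cdot 6 \left(5 + 2 \cdot 6\right) 387 = 6 \cdot 6 \left(5 + 12\right) 387 = 6 \cdot 6 \cdot 17 \cdot 387 = 612 \cdot 387 = 236844$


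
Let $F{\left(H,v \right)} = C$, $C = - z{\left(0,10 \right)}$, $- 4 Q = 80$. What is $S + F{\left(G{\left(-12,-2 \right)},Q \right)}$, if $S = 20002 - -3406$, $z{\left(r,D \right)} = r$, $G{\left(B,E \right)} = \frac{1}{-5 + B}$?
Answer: $23408$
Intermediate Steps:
$Q = -20$ ($Q = \left(- \frac{1}{4}\right) 80 = -20$)
$C = 0$ ($C = \left(-1\right) 0 = 0$)
$F{\left(H,v \right)} = 0$
$S = 23408$ ($S = 20002 + 3406 = 23408$)
$S + F{\left(G{\left(-12,-2 \right)},Q \right)} = 23408 + 0 = 23408$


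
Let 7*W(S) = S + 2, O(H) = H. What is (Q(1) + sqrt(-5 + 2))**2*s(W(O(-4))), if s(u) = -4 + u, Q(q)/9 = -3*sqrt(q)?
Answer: -21780/7 + 1620*I*sqrt(3)/7 ≈ -3111.4 + 400.85*I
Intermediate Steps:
Q(q) = -27*sqrt(q) (Q(q) = 9*(-3*sqrt(q)) = -27*sqrt(q))
W(S) = 2/7 + S/7 (W(S) = (S + 2)/7 = (2 + S)/7 = 2/7 + S/7)
(Q(1) + sqrt(-5 + 2))**2*s(W(O(-4))) = (-27*sqrt(1) + sqrt(-5 + 2))**2*(-4 + (2/7 + (1/7)*(-4))) = (-27*1 + sqrt(-3))**2*(-4 + (2/7 - 4/7)) = (-27 + I*sqrt(3))**2*(-4 - 2/7) = (-27 + I*sqrt(3))**2*(-30/7) = -30*(-27 + I*sqrt(3))**2/7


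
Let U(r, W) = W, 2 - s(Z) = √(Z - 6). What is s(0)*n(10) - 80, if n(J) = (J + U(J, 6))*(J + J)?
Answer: 560 - 320*I*√6 ≈ 560.0 - 783.84*I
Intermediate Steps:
s(Z) = 2 - √(-6 + Z) (s(Z) = 2 - √(Z - 6) = 2 - √(-6 + Z))
n(J) = 2*J*(6 + J) (n(J) = (J + 6)*(J + J) = (6 + J)*(2*J) = 2*J*(6 + J))
s(0)*n(10) - 80 = (2 - √(-6 + 0))*(2*10*(6 + 10)) - 80 = (2 - √(-6))*(2*10*16) - 80 = (2 - I*√6)*320 - 80 = (640 - 320*I*√6) - 80 = 560 - 320*I*√6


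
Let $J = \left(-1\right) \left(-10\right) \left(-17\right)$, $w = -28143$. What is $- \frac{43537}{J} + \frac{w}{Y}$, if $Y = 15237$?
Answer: $\frac{4304503}{16930} \approx 254.25$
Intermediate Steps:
$J = -170$ ($J = 10 \left(-17\right) = -170$)
$- \frac{43537}{J} + \frac{w}{Y} = - \frac{43537}{-170} - \frac{28143}{15237} = \left(-43537\right) \left(- \frac{1}{170}\right) - \frac{3127}{1693} = \frac{2561}{10} - \frac{3127}{1693} = \frac{4304503}{16930}$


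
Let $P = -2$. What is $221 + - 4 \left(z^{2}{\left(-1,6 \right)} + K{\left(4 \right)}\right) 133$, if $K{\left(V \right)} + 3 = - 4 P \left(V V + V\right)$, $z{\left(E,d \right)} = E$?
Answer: $-83835$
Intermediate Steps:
$K{\left(V \right)} = -3 + 8 V + 8 V^{2}$ ($K{\left(V \right)} = -3 + \left(-4\right) \left(-2\right) \left(V V + V\right) = -3 + 8 \left(V^{2} + V\right) = -3 + 8 \left(V + V^{2}\right) = -3 + \left(8 V + 8 V^{2}\right) = -3 + 8 V + 8 V^{2}$)
$221 + - 4 \left(z^{2}{\left(-1,6 \right)} + K{\left(4 \right)}\right) 133 = 221 + - 4 \left(\left(-1\right)^{2} + \left(-3 + 8 \cdot 4 + 8 \cdot 4^{2}\right)\right) 133 = 221 + - 4 \left(1 + \left(-3 + 32 + 8 \cdot 16\right)\right) 133 = 221 + - 4 \left(1 + \left(-3 + 32 + 128\right)\right) 133 = 221 + - 4 \left(1 + 157\right) 133 = 221 + \left(-4\right) 158 \cdot 133 = 221 - 84056 = -83835$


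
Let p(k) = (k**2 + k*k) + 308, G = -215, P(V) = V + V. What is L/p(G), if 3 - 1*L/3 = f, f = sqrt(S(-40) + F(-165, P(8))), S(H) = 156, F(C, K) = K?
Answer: 9/92758 - 3*sqrt(43)/46379 ≈ -0.00032714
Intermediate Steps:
P(V) = 2*V
p(k) = 308 + 2*k**2 (p(k) = (k**2 + k**2) + 308 = 2*k**2 + 308 = 308 + 2*k**2)
f = 2*sqrt(43) (f = sqrt(156 + 2*8) = sqrt(156 + 16) = sqrt(172) = 2*sqrt(43) ≈ 13.115)
L = 9 - 6*sqrt(43) ≈ -30.345
L/p(G) = (9 - 6*sqrt(43))/(308 + 2*(-215)**2) = (9 - 6*sqrt(43))/(308 + 2*46225) = (9 - 6*sqrt(43))/(308 + 92450) = (9 - 6*sqrt(43))/92758 = (9 - 6*sqrt(43))*(1/92758) = 9/92758 - 3*sqrt(43)/46379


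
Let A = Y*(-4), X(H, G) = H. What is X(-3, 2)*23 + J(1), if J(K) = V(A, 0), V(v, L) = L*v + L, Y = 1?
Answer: -69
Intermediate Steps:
A = -4 (A = 1*(-4) = -4)
V(v, L) = L + L*v
J(K) = 0 (J(K) = 0*(1 - 4) = 0*(-3) = 0)
X(-3, 2)*23 + J(1) = -3*23 + 0 = -69 + 0 = -69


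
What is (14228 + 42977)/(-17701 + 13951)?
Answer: -11441/750 ≈ -15.255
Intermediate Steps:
(14228 + 42977)/(-17701 + 13951) = 57205/(-3750) = 57205*(-1/3750) = -11441/750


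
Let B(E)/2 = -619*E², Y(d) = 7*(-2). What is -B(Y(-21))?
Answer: 242648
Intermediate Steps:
Y(d) = -14
B(E) = -1238*E² (B(E) = 2*(-619*E²) = -1238*E²)
-B(Y(-21)) = -(-1238)*(-14)² = -(-1238)*196 = -1*(-242648) = 242648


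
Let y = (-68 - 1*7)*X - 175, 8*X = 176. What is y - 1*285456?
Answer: -287281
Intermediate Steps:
X = 22 (X = (⅛)*176 = 22)
y = -1825 (y = (-68 - 1*7)*22 - 175 = (-68 - 7)*22 - 175 = -75*22 - 175 = -1650 - 175 = -1825)
y - 1*285456 = -1825 - 1*285456 = -1825 - 285456 = -287281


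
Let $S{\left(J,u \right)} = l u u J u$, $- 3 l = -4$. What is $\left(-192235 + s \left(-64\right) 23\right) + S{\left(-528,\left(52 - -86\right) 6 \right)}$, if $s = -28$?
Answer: $-399635291627$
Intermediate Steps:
$l = \frac{4}{3}$ ($l = \left(- \frac{1}{3}\right) \left(-4\right) = \frac{4}{3} \approx 1.3333$)
$S{\left(J,u \right)} = \frac{4 J u^{3}}{3}$ ($S{\left(J,u \right)} = \frac{4 u u J}{3} u = \frac{4 u^{2} J}{3} u = \frac{4 J u^{2}}{3} u = \frac{4 J u^{3}}{3}$)
$\left(-192235 + s \left(-64\right) 23\right) + S{\left(-528,\left(52 - -86\right) 6 \right)} = \left(-192235 + \left(-28\right) \left(-64\right) 23\right) + \frac{4}{3} \left(-528\right) \left(\left(52 - -86\right) 6\right)^{3} = \left(-192235 + 1792 \cdot 23\right) + \frac{4}{3} \left(-528\right) \left(\left(52 + 86\right) 6\right)^{3} = \left(-192235 + 41216\right) + \frac{4}{3} \left(-528\right) \left(138 \cdot 6\right)^{3} = -151019 + \frac{4}{3} \left(-528\right) 828^{3} = -151019 + \frac{4}{3} \left(-528\right) 567663552 = -151019 - 399635140608 = -399635291627$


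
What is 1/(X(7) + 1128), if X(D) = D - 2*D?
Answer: 1/1121 ≈ 0.00089206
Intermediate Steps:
X(D) = -D
1/(X(7) + 1128) = 1/(-1*7 + 1128) = 1/(-7 + 1128) = 1/1121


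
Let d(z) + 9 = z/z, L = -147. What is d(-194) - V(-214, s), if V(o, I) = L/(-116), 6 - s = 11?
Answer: -1075/116 ≈ -9.2672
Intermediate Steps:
d(z) = -8 (d(z) = -9 + z/z = -9 + 1 = -8)
s = -5 (s = 6 - 1*11 = 6 - 11 = -5)
V(o, I) = 147/116 (V(o, I) = -147/(-116) = -147*(-1/116) = 147/116)
d(-194) - V(-214, s) = -8 - 1*147/116 = -8 - 147/116 = -1075/116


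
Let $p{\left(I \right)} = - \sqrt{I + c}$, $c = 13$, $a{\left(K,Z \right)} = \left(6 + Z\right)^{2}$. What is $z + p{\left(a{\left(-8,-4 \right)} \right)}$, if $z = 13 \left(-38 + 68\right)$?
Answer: $390 - \sqrt{17} \approx 385.88$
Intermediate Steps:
$z = 390$ ($z = 13 \cdot 30 = 390$)
$p{\left(I \right)} = - \sqrt{13 + I}$ ($p{\left(I \right)} = - \sqrt{I + 13} = - \sqrt{13 + I}$)
$z + p{\left(a{\left(-8,-4 \right)} \right)} = 390 - \sqrt{13 + \left(6 - 4\right)^{2}} = 390 - \sqrt{13 + 2^{2}} = 390 - \sqrt{13 + 4} = 390 - \sqrt{17}$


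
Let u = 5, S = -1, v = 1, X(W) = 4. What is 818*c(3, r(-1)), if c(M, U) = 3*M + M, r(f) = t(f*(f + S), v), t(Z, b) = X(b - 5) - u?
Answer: 9816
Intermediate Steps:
t(Z, b) = -1 (t(Z, b) = 4 - 1*5 = 4 - 5 = -1)
r(f) = -1
c(M, U) = 4*M
818*c(3, r(-1)) = 818*(4*3) = 818*12 = 9816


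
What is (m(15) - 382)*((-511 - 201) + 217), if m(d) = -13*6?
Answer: 227700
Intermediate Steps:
m(d) = -78
(m(15) - 382)*((-511 - 201) + 217) = (-78 - 382)*((-511 - 201) + 217) = -460*(-712 + 217) = -460*(-495) = 227700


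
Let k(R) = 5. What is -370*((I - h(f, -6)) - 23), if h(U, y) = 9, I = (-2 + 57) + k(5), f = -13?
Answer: -10360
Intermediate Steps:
I = 60 (I = (-2 + 57) + 5 = 55 + 5 = 60)
-370*((I - h(f, -6)) - 23) = -370*((60 - 1*9) - 23) = -370*((60 - 9) - 23) = -370*(51 - 23) = -370*28 = -10360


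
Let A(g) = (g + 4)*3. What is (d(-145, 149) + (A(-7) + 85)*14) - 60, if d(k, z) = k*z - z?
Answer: -20750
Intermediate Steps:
A(g) = 12 + 3*g (A(g) = (4 + g)*3 = 12 + 3*g)
d(k, z) = -z + k*z
(d(-145, 149) + (A(-7) + 85)*14) - 60 = (149*(-1 - 145) + ((12 + 3*(-7)) + 85)*14) - 60 = (149*(-146) + ((12 - 21) + 85)*14) - 60 = (-21754 + (-9 + 85)*14) - 60 = (-21754 + 76*14) - 60 = (-21754 + 1064) - 60 = -20690 - 60 = -20750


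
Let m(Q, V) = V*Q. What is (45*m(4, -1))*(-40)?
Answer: 7200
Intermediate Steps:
m(Q, V) = Q*V
(45*m(4, -1))*(-40) = (45*(4*(-1)))*(-40) = (45*(-4))*(-40) = -180*(-40) = 7200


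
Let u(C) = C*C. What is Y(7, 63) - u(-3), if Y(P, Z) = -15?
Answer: -24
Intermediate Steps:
u(C) = C²
Y(7, 63) - u(-3) = -15 - 1*(-3)² = -15 - 1*9 = -15 - 9 = -24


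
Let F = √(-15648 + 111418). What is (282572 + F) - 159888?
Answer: 122684 + √95770 ≈ 1.2299e+5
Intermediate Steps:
F = √95770 ≈ 309.47
(282572 + F) - 159888 = (282572 + √95770) - 159888 = 122684 + √95770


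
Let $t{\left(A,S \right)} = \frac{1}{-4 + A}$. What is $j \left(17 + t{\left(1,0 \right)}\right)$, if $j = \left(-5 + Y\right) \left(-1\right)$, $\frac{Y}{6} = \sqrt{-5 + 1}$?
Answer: $\frac{250}{3} - 200 i \approx 83.333 - 200.0 i$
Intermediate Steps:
$Y = 12 i$ ($Y = 6 \sqrt{-5 + 1} = 6 \sqrt{-4} = 6 \cdot 2 i = 12 i \approx 12.0 i$)
$j = 5 - 12 i$ ($j = \left(-5 + 12 i\right) \left(-1\right) = 5 - 12 i \approx 5.0 - 12.0 i$)
$j \left(17 + t{\left(1,0 \right)}\right) = \left(5 - 12 i\right) \left(17 + \frac{1}{-4 + 1}\right) = \left(5 - 12 i\right) \left(17 + \frac{1}{-3}\right) = \left(5 - 12 i\right) \left(17 - \frac{1}{3}\right) = \left(5 - 12 i\right) \frac{50}{3} = \frac{250}{3} - 200 i$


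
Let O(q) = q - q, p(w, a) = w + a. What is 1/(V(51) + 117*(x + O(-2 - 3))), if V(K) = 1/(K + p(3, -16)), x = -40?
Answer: -38/177839 ≈ -0.00021368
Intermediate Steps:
p(w, a) = a + w
O(q) = 0
V(K) = 1/(-13 + K) (V(K) = 1/(K + (-16 + 3)) = 1/(K - 13) = 1/(-13 + K))
1/(V(51) + 117*(x + O(-2 - 3))) = 1/(1/(-13 + 51) + 117*(-40 + 0)) = 1/(1/38 + 117*(-40)) = 1/(1/38 - 4680) = 1/(-177839/38) = -38/177839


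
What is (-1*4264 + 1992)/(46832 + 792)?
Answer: -284/5953 ≈ -0.047707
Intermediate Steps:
(-1*4264 + 1992)/(46832 + 792) = (-4264 + 1992)/47624 = -2272*1/47624 = -284/5953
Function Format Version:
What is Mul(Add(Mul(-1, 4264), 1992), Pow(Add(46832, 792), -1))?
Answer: Rational(-284, 5953) ≈ -0.047707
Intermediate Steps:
Mul(Add(Mul(-1, 4264), 1992), Pow(Add(46832, 792), -1)) = Mul(Add(-4264, 1992), Pow(47624, -1)) = Mul(-2272, Rational(1, 47624)) = Rational(-284, 5953)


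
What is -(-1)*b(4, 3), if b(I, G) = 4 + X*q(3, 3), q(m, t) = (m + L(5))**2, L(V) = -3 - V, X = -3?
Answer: -71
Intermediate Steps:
q(m, t) = (-8 + m)**2 (q(m, t) = (m + (-3 - 1*5))**2 = (m + (-3 - 5))**2 = (m - 8)**2 = (-8 + m)**2)
b(I, G) = -71 (b(I, G) = 4 - 3*(-8 + 3)**2 = 4 - 3*(-5)**2 = 4 - 3*25 = 4 - 75 = -71)
-(-1)*b(4, 3) = -(-1)*(-71) = -1*71 = -71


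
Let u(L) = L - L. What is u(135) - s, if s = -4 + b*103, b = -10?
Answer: 1034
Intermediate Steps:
s = -1034 (s = -4 - 10*103 = -4 - 1030 = -1034)
u(L) = 0
u(135) - s = 0 - 1*(-1034) = 0 + 1034 = 1034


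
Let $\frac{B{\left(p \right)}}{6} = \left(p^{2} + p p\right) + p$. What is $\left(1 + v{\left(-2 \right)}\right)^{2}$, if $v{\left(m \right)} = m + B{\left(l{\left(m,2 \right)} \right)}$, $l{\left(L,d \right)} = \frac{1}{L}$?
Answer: $1$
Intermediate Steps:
$B{\left(p \right)} = 6 p + 12 p^{2}$ ($B{\left(p \right)} = 6 \left(\left(p^{2} + p p\right) + p\right) = 6 \left(\left(p^{2} + p^{2}\right) + p\right) = 6 \left(2 p^{2} + p\right) = 6 \left(p + 2 p^{2}\right) = 6 p + 12 p^{2}$)
$v{\left(m \right)} = m + \frac{6 \left(1 + \frac{2}{m}\right)}{m}$
$\left(1 + v{\left(-2 \right)}\right)^{2} = \left(1 + \left(-2 + \frac{6}{-2} + \frac{12}{4}\right)\right)^{2} = \left(1 + \left(-2 + 6 \left(- \frac{1}{2}\right) + 12 \cdot \frac{1}{4}\right)\right)^{2} = \left(1 - 2\right)^{2} = \left(-1\right)^{2} = 1$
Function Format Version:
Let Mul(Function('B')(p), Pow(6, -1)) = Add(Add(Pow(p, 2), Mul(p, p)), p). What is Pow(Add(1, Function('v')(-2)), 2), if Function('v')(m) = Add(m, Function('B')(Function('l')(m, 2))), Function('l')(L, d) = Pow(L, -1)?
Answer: 1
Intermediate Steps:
Function('B')(p) = Add(Mul(6, p), Mul(12, Pow(p, 2))) (Function('B')(p) = Mul(6, Add(Add(Pow(p, 2), Mul(p, p)), p)) = Mul(6, Add(Add(Pow(p, 2), Pow(p, 2)), p)) = Mul(6, Add(Mul(2, Pow(p, 2)), p)) = Mul(6, Add(p, Mul(2, Pow(p, 2)))) = Add(Mul(6, p), Mul(12, Pow(p, 2))))
Function('v')(m) = Add(m, Mul(6, Pow(m, -1), Add(1, Mul(2, Pow(m, -1)))))
Pow(Add(1, Function('v')(-2)), 2) = Pow(Add(1, Add(-2, Mul(6, Pow(-2, -1)), Mul(12, Pow(-2, -2)))), 2) = Pow(Add(1, Add(-2, Mul(6, Rational(-1, 2)), Mul(12, Rational(1, 4)))), 2) = Pow(Add(1, Add(-2, -3, 3)), 2) = Pow(Add(1, -2), 2) = Pow(-1, 2) = 1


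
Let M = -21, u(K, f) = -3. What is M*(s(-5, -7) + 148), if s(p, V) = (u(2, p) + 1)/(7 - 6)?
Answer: -3066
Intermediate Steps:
s(p, V) = -2 (s(p, V) = (-3 + 1)/(7 - 6) = -2/1 = -2*1 = -2)
M*(s(-5, -7) + 148) = -21*(-2 + 148) = -21*146 = -3066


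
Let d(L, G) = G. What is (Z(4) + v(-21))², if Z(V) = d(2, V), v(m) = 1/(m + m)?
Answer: 27889/1764 ≈ 15.810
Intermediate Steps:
v(m) = 1/(2*m)
Z(V) = V
(Z(4) + v(-21))² = (4 + (½)/(-21))² = (4 + (½)*(-1/21))² = (4 - 1/42)² = (167/42)² = 27889/1764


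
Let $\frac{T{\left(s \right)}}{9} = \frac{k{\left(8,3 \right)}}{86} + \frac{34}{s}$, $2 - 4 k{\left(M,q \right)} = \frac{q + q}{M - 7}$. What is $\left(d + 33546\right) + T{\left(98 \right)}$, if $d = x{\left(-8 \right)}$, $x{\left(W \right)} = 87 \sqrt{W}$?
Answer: $\frac{141375561}{4214} + 174 i \sqrt{2} \approx 33549.0 + 246.07 i$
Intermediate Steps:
$k{\left(M,q \right)} = \frac{1}{2} - \frac{q}{2 \left(-7 + M\right)}$ ($k{\left(M,q \right)} = \frac{1}{2} - \frac{\left(q + q\right) \frac{1}{M - 7}}{4} = \frac{1}{2} - \frac{2 q \frac{1}{-7 + M}}{4} = \frac{1}{2} - \frac{q}{2 \left(-7 + M\right)}$)
$d = 174 i \sqrt{2}$ ($d = 87 \sqrt{-8} = 87 \cdot 2 i \sqrt{2} = 174 i \sqrt{2} \approx 246.07 i$)
$T{\left(s \right)} = - \frac{9}{86} + \frac{306}{s}$ ($T{\left(s \right)} = 9 \left(\frac{\frac{1}{2} \frac{1}{-7 + 8} \left(-7 + 8 - 3\right)}{86} + \frac{34}{s}\right) = 9 \left(\frac{-7 + 8 - 3}{2 \cdot 1} \cdot \frac{1}{86} + \frac{34}{s}\right) = 9 \left(\frac{1}{2} \cdot 1 \left(-2\right) \frac{1}{86} + \frac{34}{s}\right) = 9 \left(\left(-1\right) \frac{1}{86} + \frac{34}{s}\right) = 9 \left(- \frac{1}{86} + \frac{34}{s}\right) = - \frac{9}{86} + \frac{306}{s}$)
$\left(d + 33546\right) + T{\left(98 \right)} = \left(174 i \sqrt{2} + 33546\right) - \left(\frac{9}{86} - \frac{306}{98}\right) = \left(33546 + 174 i \sqrt{2}\right) + \left(- \frac{9}{86} + 306 \cdot \frac{1}{98}\right) = \left(33546 + 174 i \sqrt{2}\right) + \left(- \frac{9}{86} + \frac{153}{49}\right) = \left(33546 + 174 i \sqrt{2}\right) + \frac{12717}{4214} = \frac{141375561}{4214} + 174 i \sqrt{2}$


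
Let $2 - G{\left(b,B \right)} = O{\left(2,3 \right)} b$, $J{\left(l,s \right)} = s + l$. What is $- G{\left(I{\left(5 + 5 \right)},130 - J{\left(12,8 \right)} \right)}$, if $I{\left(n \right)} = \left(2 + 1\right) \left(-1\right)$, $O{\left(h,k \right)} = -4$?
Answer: $10$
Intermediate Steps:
$J{\left(l,s \right)} = l + s$
$I{\left(n \right)} = -3$ ($I{\left(n \right)} = 3 \left(-1\right) = -3$)
$G{\left(b,B \right)} = 2 + 4 b$ ($G{\left(b,B \right)} = 2 - - 4 b = 2 + 4 b$)
$- G{\left(I{\left(5 + 5 \right)},130 - J{\left(12,8 \right)} \right)} = - (2 + 4 \left(-3\right)) = - (2 - 12) = \left(-1\right) \left(-10\right) = 10$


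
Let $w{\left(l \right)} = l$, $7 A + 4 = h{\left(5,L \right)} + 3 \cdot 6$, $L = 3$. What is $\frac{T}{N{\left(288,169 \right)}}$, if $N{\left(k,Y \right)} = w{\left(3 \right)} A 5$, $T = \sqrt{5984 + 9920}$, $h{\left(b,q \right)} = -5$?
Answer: $\frac{28 \sqrt{994}}{135} \approx 6.5391$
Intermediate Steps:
$T = 4 \sqrt{994}$ ($T = \sqrt{15904} = 4 \sqrt{994} \approx 126.11$)
$A = \frac{9}{7}$ ($A = - \frac{4}{7} + \frac{-5 + 3 \cdot 6}{7} = - \frac{4}{7} + \frac{-5 + 18}{7} = - \frac{4}{7} + \frac{1}{7} \cdot 13 = - \frac{4}{7} + \frac{13}{7} = \frac{9}{7} \approx 1.2857$)
$N{\left(k,Y \right)} = \frac{135}{7}$ ($N{\left(k,Y \right)} = 3 \cdot \frac{9}{7} \cdot 5 = \frac{27}{7} \cdot 5 = \frac{135}{7}$)
$\frac{T}{N{\left(288,169 \right)}} = \frac{4 \sqrt{994}}{\frac{135}{7}} = 4 \sqrt{994} \cdot \frac{7}{135} = \frac{28 \sqrt{994}}{135}$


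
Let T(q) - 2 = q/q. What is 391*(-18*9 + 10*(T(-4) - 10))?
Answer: -90712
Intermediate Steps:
T(q) = 3 (T(q) = 2 + q/q = 2 + 1 = 3)
391*(-18*9 + 10*(T(-4) - 10)) = 391*(-18*9 + 10*(3 - 10)) = 391*(-162 + 10*(-7)) = 391*(-162 - 70) = 391*(-232) = -90712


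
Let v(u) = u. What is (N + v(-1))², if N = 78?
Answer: 5929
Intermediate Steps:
(N + v(-1))² = (78 - 1)² = 77² = 5929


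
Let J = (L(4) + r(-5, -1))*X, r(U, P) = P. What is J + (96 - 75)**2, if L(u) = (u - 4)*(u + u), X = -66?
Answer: 507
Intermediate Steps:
L(u) = 2*u*(-4 + u) (L(u) = (-4 + u)*(2*u) = 2*u*(-4 + u))
J = 66 (J = (2*4*(-4 + 4) - 1)*(-66) = (2*4*0 - 1)*(-66) = (0 - 1)*(-66) = -1*(-66) = 66)
J + (96 - 75)**2 = 66 + (96 - 75)**2 = 66 + 21**2 = 66 + 441 = 507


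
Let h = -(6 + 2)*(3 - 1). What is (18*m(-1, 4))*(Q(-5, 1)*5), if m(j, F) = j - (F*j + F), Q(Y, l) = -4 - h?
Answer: -1080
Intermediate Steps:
h = -16 (h = -8*2 = -1*16 = -16)
Q(Y, l) = 12 (Q(Y, l) = -4 - 1*(-16) = -4 + 16 = 12)
m(j, F) = j - F - F*j (m(j, F) = j - (F + F*j) = j + (-F - F*j) = j - F - F*j)
(18*m(-1, 4))*(Q(-5, 1)*5) = (18*(-1 - 1*4 - 1*4*(-1)))*(12*5) = (18*(-1 - 4 + 4))*60 = (18*(-1))*60 = -18*60 = -1080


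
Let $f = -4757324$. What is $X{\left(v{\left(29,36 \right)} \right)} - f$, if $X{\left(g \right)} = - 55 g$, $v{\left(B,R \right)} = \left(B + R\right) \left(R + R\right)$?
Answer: $4499924$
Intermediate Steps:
$v{\left(B,R \right)} = 2 R \left(B + R\right)$ ($v{\left(B,R \right)} = \left(B + R\right) 2 R = 2 R \left(B + R\right)$)
$X{\left(v{\left(29,36 \right)} \right)} - f = - 55 \cdot 2 \cdot 36 \left(29 + 36\right) - -4757324 = - 55 \cdot 2 \cdot 36 \cdot 65 + 4757324 = \left(-55\right) 4680 + 4757324 = -257400 + 4757324 = 4499924$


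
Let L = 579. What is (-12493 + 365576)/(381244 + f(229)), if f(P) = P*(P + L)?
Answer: 353083/566276 ≈ 0.62352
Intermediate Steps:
f(P) = P*(579 + P) (f(P) = P*(P + 579) = P*(579 + P))
(-12493 + 365576)/(381244 + f(229)) = (-12493 + 365576)/(381244 + 229*(579 + 229)) = 353083/(381244 + 229*808) = 353083/(381244 + 185032) = 353083/566276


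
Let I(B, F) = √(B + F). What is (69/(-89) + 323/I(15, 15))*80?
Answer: -5520/89 + 2584*√30/3 ≈ 4655.7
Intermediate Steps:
(69/(-89) + 323/I(15, 15))*80 = (69/(-89) + 323/(√(15 + 15)))*80 = (69*(-1/89) + 323/(√30))*80 = (-69/89 + 323*(√30/30))*80 = (-69/89 + 323*√30/30)*80 = -5520/89 + 2584*√30/3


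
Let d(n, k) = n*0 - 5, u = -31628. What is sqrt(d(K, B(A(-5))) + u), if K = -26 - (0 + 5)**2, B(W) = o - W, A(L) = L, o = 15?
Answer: I*sqrt(31633) ≈ 177.86*I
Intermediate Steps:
B(W) = 15 - W
K = -51 (K = -26 - 1*5**2 = -26 - 1*25 = -26 - 25 = -51)
d(n, k) = -5 (d(n, k) = 0 - 5 = -5)
sqrt(d(K, B(A(-5))) + u) = sqrt(-5 - 31628) = sqrt(-31633) = I*sqrt(31633)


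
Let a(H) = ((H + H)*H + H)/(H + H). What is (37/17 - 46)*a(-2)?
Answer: 2235/34 ≈ 65.735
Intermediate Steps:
a(H) = (H + 2*H**2)/(2*H) (a(H) = ((2*H)*H + H)/((2*H)) = (2*H**2 + H)*(1/(2*H)) = (H + 2*H**2)*(1/(2*H)) = (H + 2*H**2)/(2*H))
(37/17 - 46)*a(-2) = (37/17 - 46)*(1/2 - 2) = (37*(1/17) - 46)*(-3/2) = (37/17 - 46)*(-3/2) = -745/17*(-3/2) = 2235/34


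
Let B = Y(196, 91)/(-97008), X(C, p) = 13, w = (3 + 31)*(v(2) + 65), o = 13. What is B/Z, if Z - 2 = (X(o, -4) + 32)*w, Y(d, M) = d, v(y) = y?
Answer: -49/2486121024 ≈ -1.9709e-8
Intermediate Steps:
w = 2278 (w = (3 + 31)*(2 + 65) = 34*67 = 2278)
B = -49/24252 (B = 196/(-97008) = 196*(-1/97008) = -49/24252 ≈ -0.0020205)
Z = 102512 (Z = 2 + (13 + 32)*2278 = 2 + 45*2278 = 2 + 102510 = 102512)
B/Z = -49/24252/102512 = -49/24252*1/102512 = -49/2486121024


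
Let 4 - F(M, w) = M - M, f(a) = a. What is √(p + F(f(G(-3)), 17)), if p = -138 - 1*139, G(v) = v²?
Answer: I*√273 ≈ 16.523*I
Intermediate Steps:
F(M, w) = 4 (F(M, w) = 4 - (M - M) = 4 - 1*0 = 4 + 0 = 4)
p = -277 (p = -138 - 139 = -277)
√(p + F(f(G(-3)), 17)) = √(-277 + 4) = √(-273) = I*√273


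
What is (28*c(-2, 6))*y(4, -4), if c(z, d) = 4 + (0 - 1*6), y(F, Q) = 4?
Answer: -224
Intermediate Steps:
c(z, d) = -2 (c(z, d) = 4 + (0 - 6) = 4 - 6 = -2)
(28*c(-2, 6))*y(4, -4) = (28*(-2))*4 = -56*4 = -224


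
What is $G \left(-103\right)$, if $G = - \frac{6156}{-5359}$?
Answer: $- \frac{634068}{5359} \approx -118.32$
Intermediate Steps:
$G = \frac{6156}{5359}$ ($G = \left(-6156\right) \left(- \frac{1}{5359}\right) = \frac{6156}{5359} \approx 1.1487$)
$G \left(-103\right) = \frac{6156}{5359} \left(-103\right) = - \frac{634068}{5359}$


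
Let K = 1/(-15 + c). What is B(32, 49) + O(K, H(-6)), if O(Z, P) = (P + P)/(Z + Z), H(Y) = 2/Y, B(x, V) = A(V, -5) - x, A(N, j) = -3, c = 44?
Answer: -134/3 ≈ -44.667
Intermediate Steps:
B(x, V) = -3 - x
K = 1/29 (K = 1/(-15 + 44) = 1/29 ≈ 0.034483)
O(Z, P) = P/Z (O(Z, P) = (2*P)/((2*Z)) = (2*P)*(1/(2*Z)) = P/Z)
B(32, 49) + O(K, H(-6)) = (-3 - 1*32) + (2/(-6))/(1/29) = (-3 - 32) + (2*(-1/6))*29 = -35 - 1/3*29 = -35 - 29/3 = -134/3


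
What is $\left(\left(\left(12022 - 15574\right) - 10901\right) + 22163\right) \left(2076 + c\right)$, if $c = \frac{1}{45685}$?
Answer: $\frac{146246458062}{9137} \approx 1.6006 \cdot 10^{7}$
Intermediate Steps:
$c = \frac{1}{45685} \approx 2.1889 \cdot 10^{-5}$
$\left(\left(\left(12022 - 15574\right) - 10901\right) + 22163\right) \left(2076 + c\right) = \left(\left(\left(12022 - 15574\right) - 10901\right) + 22163\right) \left(2076 + \frac{1}{45685}\right) = \left(\left(-3552 - 10901\right) + 22163\right) \frac{94842061}{45685} = \left(-14453 + 22163\right) \frac{94842061}{45685} = 7710 \cdot \frac{94842061}{45685} = \frac{146246458062}{9137}$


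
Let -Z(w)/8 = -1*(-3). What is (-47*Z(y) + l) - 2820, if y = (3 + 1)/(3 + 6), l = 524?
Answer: -1168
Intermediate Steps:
y = 4/9 ≈ 0.44444
Z(w) = -24 (Z(w) = -(-8)*(-3) = -8*3 = -24)
(-47*Z(y) + l) - 2820 = (-47*(-24) + 524) - 2820 = (1128 + 524) - 2820 = 1652 - 2820 = -1168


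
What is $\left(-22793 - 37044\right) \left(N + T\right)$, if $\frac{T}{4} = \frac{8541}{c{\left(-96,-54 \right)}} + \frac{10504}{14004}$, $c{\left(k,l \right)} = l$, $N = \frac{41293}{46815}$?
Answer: $\frac{2055546986925623}{54633105} \approx 3.7625 \cdot 10^{7}$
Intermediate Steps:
$N = \frac{41293}{46815}$ ($N = 41293 \cdot \frac{1}{46815} = \frac{41293}{46815} \approx 0.88205$)
$T = - \frac{2204462}{3501}$ ($T = 4 \left(\frac{8541}{-54} + \frac{10504}{14004}\right) = 4 \left(8541 \left(- \frac{1}{54}\right) + 10504 \cdot \frac{1}{14004}\right) = 4 \left(- \frac{949}{6} + \frac{2626}{3501}\right) = 4 \left(- \frac{1102231}{7002}\right) = - \frac{2204462}{3501} \approx -629.67$)
$\left(-22793 - 37044\right) \left(N + T\right) = \left(-22793 - 37044\right) \left(\frac{41293}{46815} - \frac{2204462}{3501}\right) = \left(-59837\right) \left(- \frac{34352440579}{54633105}\right) = \frac{2055546986925623}{54633105}$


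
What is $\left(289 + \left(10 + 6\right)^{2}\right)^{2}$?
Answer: $297025$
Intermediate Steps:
$\left(289 + \left(10 + 6\right)^{2}\right)^{2} = \left(289 + 16^{2}\right)^{2} = \left(289 + 256\right)^{2} = 545^{2} = 297025$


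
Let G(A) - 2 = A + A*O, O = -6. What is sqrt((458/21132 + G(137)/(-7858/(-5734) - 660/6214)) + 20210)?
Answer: sqrt(30942425692875936206033290)/39662273946 ≈ 140.25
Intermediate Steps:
G(A) = 2 - 5*A (G(A) = 2 + (A + A*(-6)) = 2 + (A - 6*A) = 2 - 5*A)
sqrt((458/21132 + G(137)/(-7858/(-5734) - 660/6214)) + 20210) = sqrt((458/21132 + (2 - 5*137)/(-7858/(-5734) - 660/6214)) + 20210) = sqrt((458*(1/21132) + (2 - 685)/(-7858*(-1/5734) - 660*1/6214)) + 20210) = sqrt((229/10566 - 683/(3929/2867 - 330/3107)) + 20210) = sqrt((229/10566 - 683/11261293/8907769) + 20210) = sqrt((229/10566 - 683*8907769/11261293) + 20210) = sqrt((229/10566 - 6084006227/11261293) + 20210) = sqrt(-64281030958385/118986821838 + 20210) = sqrt(2340442638387595/118986821838) = sqrt(30942425692875936206033290)/39662273946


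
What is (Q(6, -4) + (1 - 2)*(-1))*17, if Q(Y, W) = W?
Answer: -51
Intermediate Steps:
(Q(6, -4) + (1 - 2)*(-1))*17 = (-4 + (1 - 2)*(-1))*17 = (-4 - 1*(-1))*17 = (-4 + 1)*17 = -3*17 = -51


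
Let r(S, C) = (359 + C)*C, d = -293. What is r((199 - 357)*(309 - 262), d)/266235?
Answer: -6446/88745 ≈ -0.072635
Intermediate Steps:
r(S, C) = C*(359 + C)
r((199 - 357)*(309 - 262), d)/266235 = -293*(359 - 293)/266235 = -293*66*(1/266235) = -19338*1/266235 = -6446/88745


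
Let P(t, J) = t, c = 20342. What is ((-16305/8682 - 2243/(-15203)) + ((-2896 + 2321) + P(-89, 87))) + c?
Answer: 865706313733/43997482 ≈ 19676.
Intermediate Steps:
((-16305/8682 - 2243/(-15203)) + ((-2896 + 2321) + P(-89, 87))) + c = ((-16305/8682 - 2243/(-15203)) + ((-2896 + 2321) - 89)) + 20342 = ((-16305*1/8682 - 2243*(-1/15203)) + (-575 - 89)) + 20342 = ((-5435/2894 + 2243/15203) - 664) + 20342 = (-76137063/43997482 - 664) + 20342 = -29290465111/43997482 + 20342 = 865706313733/43997482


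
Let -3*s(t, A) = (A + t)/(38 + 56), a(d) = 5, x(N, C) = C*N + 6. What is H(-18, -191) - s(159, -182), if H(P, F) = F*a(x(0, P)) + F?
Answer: -323195/282 ≈ -1146.1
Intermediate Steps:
x(N, C) = 6 + C*N
s(t, A) = -A/282 - t/282 (s(t, A) = -(A + t)/(3*(38 + 56)) = -(A + t)/(3*94) = -(A/94 + t/94)/3 = -A/282 - t/282)
H(P, F) = 6*F (H(P, F) = F*5 + F = 5*F + F = 6*F)
H(-18, -191) - s(159, -182) = 6*(-191) - (-1/282*(-182) - 1/282*159) = -1146 - (91/141 - 53/94) = -1146 - 1*23/282 = -1146 - 23/282 = -323195/282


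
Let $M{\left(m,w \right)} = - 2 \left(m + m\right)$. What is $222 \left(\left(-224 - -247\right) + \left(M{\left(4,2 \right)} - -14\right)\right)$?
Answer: $4662$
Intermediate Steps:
$M{\left(m,w \right)} = - 4 m$ ($M{\left(m,w \right)} = - 2 \cdot 2 m = - 4 m$)
$222 \left(\left(-224 - -247\right) + \left(M{\left(4,2 \right)} - -14\right)\right) = 222 \left(\left(-224 - -247\right) - 2\right) = 222 \left(\left(-224 + 247\right) + \left(-16 + 14\right)\right) = 222 \left(23 - 2\right) = 222 \cdot 21 = 4662$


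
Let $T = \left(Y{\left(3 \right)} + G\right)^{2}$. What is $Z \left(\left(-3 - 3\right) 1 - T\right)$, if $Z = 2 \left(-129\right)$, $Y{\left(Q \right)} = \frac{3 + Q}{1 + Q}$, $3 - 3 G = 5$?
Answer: $\frac{10363}{6} \approx 1727.2$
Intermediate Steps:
$G = - \frac{2}{3}$ ($G = 1 - \frac{5}{3} = - \frac{2}{3} \approx -0.66667$)
$Y{\left(Q \right)} = \frac{3 + Q}{1 + Q}$
$T = \frac{25}{36}$ ($T = \left(\frac{3 + 3}{1 + 3} - \frac{2}{3}\right)^{2} = \left(\frac{1}{4} \cdot 6 - \frac{2}{3}\right)^{2} = \left(\frac{3}{2} - \frac{2}{3}\right)^{2} = \left(\frac{5}{6}\right)^{2} = \frac{25}{36} \approx 0.69444$)
$Z = -258$
$Z \left(\left(-3 - 3\right) 1 - T\right) = - 258 \left(\left(-3 - 3\right) 1 - \frac{25}{36}\right) = - 258 \left(\left(-6\right) 1 - \frac{25}{36}\right) = - 258 \left(-6 - \frac{25}{36}\right) = \left(-258\right) \left(- \frac{241}{36}\right) = \frac{10363}{6}$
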